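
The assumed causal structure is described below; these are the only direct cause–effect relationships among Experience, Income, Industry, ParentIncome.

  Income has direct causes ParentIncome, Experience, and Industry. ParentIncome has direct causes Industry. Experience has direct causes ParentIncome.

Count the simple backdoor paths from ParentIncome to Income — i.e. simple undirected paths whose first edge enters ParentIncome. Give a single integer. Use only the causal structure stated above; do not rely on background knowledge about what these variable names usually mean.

1

A backdoor path from ParentIncome to Income is any simple undirected path whose first edge points into ParentIncome (i.e. leaves ParentIncome via a parent).
Parents of ParentIncome: {Industry}.
Enumerating:
  P1: ParentIncome <- Industry -> Income
That exhausts the simple backdoor paths. Count: 1.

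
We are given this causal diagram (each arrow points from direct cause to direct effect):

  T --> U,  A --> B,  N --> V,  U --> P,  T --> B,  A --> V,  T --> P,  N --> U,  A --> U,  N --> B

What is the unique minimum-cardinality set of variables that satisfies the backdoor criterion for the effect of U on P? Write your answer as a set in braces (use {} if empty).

{T}

Variables eligible for adjustment (non-descendants of U, excluding U and P): {A, B, N, T, V}.
Backdoor paths from U to P:
  P1: U <- N -> B <- T -> P
  P2: U <- N -> V <- A -> B <- T -> P
  P3: U <- T -> P
  P4: U <- A -> B <- T -> P
  P5: U <- A -> V <- N -> B <- T -> P
The empty set is not sufficient: P3 (U <- T -> P) has no collider blocking it and no conditioned non-collider, so it is open.
Try {T}:
  P1: blocked at collider B (neither it nor any descendant is in the conditioning set).
  P2: blocked at collider V (neither it nor any descendant is in the conditioning set).
  P3: blocked at fork node T ∈ conditioning set.
  P4: blocked at collider B (neither it nor any descendant is in the conditioning set).
  P5: blocked at collider V (neither it nor any descendant is in the conditioning set).
{T} contains no descendant of U and blocks every backdoor path.
No other singleton works — e.g. {N} leaves P3 open — so {T} is the unique smallest valid adjustment set.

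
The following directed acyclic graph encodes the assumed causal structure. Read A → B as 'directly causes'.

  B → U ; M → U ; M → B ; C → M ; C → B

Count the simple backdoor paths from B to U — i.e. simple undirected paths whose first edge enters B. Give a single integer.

2

A backdoor path from B to U is any simple undirected path whose first edge points into B (i.e. leaves B via a parent).
Parents of B: {C, M}.
Enumerating:
  P1: B <- C -> M -> U
  P2: B <- M -> U
That exhausts the simple backdoor paths. Count: 2.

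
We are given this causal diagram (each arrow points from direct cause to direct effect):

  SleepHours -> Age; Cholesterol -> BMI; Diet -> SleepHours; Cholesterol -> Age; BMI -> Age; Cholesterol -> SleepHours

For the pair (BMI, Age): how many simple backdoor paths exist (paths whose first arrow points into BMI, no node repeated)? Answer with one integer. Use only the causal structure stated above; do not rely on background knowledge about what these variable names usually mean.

2

A backdoor path from BMI to Age is any simple undirected path whose first edge points into BMI (i.e. leaves BMI via a parent).
Parents of BMI: {Cholesterol}.
Enumerating:
  P1: BMI <- Cholesterol -> SleepHours -> Age
  P2: BMI <- Cholesterol -> Age
That exhausts the simple backdoor paths. Count: 2.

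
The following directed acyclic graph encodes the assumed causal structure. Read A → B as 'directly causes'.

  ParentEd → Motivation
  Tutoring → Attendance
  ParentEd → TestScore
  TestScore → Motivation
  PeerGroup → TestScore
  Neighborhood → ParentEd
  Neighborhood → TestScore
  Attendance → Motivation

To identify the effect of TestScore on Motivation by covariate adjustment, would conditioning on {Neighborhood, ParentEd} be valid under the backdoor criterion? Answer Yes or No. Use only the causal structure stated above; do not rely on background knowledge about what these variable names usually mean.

Backdoor paths from TestScore to Motivation (paths whose first edge points into TestScore):
  P1: TestScore <- Neighborhood -> ParentEd -> Motivation
  P2: TestScore <- ParentEd -> Motivation
Condition 1 (no descendant of TestScore in the set): holds — descendants of TestScore are {Motivation}; none are in {Neighborhood, ParentEd}.
Condition 2 (every backdoor path blocked by {Neighborhood, ParentEd}):
  P1: blocked at fork node Neighborhood ∈ conditioning set.
  P2: blocked at fork node ParentEd ∈ conditioning set.
{Neighborhood, ParentEd} satisfies the backdoor criterion.

Yes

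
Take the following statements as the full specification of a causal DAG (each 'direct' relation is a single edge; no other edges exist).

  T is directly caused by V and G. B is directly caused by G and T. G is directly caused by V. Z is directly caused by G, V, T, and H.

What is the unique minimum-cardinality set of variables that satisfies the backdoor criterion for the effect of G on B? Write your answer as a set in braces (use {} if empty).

Variables eligible for adjustment (non-descendants of G, excluding G and B): {H, V}.
Backdoor paths from G to B:
  P1: G <- V -> T -> B
  P2: G <- V -> Z <- T -> B
The empty set is not sufficient: P1 (G <- V -> T -> B) has no collider blocking it and no conditioned non-collider, so it is open.
Try {V}:
  P1: blocked at fork node V ∈ conditioning set.
  P2: blocked at fork node V ∈ conditioning set.
{V} contains no descendant of G and blocks every backdoor path.
No other singleton works — e.g. {H} leaves P1 open — so {V} is the unique smallest valid adjustment set.

{V}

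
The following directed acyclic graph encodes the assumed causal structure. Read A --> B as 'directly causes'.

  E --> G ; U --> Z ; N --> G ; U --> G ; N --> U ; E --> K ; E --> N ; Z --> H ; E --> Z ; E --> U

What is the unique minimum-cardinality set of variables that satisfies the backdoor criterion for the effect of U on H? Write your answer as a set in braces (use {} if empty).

Variables eligible for adjustment (non-descendants of U, excluding U and H): {E, K, N}.
Backdoor paths from U to H:
  P1: U <- E -> Z -> H
  P2: U <- N <- E -> Z -> H
  P3: U <- N -> G <- E -> Z -> H
The empty set is not sufficient: P1 (U <- E -> Z -> H) has no collider blocking it and no conditioned non-collider, so it is open.
Try {E}:
  P1: blocked at fork node E ∈ conditioning set.
  P2: blocked at fork node E ∈ conditioning set.
  P3: blocked at collider G (neither it nor any descendant is in the conditioning set).
{E} contains no descendant of U and blocks every backdoor path.
No other singleton works — e.g. {N} leaves P1 open — so {E} is the unique smallest valid adjustment set.

{E}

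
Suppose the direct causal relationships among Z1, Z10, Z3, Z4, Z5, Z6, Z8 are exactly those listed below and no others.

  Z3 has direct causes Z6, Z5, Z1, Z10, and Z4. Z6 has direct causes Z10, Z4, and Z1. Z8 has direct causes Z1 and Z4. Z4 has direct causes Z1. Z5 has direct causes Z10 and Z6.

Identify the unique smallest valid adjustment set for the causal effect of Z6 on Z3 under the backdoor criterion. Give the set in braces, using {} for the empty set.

Variables eligible for adjustment (non-descendants of Z6, excluding Z6 and Z3): {Z1, Z10, Z4, Z8}.
Backdoor paths from Z6 to Z3:
  P1: Z6 <- Z10 -> Z5 -> Z3
  P2: Z6 <- Z10 -> Z3
  P3: Z6 <- Z1 -> Z4 -> Z3
  P4: Z6 <- Z1 -> Z8 <- Z4 -> Z3
  P5: Z6 <- Z1 -> Z3
  P6: Z6 <- Z4 <- Z1 -> Z3
  P7: Z6 <- Z4 -> Z8 <- Z1 -> Z3
  P8: Z6 <- Z4 -> Z3
The empty set is not sufficient: P1 (Z6 <- Z10 -> Z5 -> Z3) has no collider blocking it and no conditioned non-collider, so it is open.
Try {Z1, Z10, Z4}:
  P1: blocked at fork node Z10 ∈ conditioning set.
  P2: blocked at fork node Z10 ∈ conditioning set.
  P3: blocked at fork node Z1 ∈ conditioning set.
  P4: blocked at fork node Z1 ∈ conditioning set.
  P5: blocked at fork node Z1 ∈ conditioning set.
  P6: blocked at chain node Z4 ∈ conditioning set.
  P7: blocked at fork node Z4 ∈ conditioning set.
  P8: blocked at fork node Z4 ∈ conditioning set.
{Z1, Z10, Z4} contains no descendant of Z6 and blocks every backdoor path.
Every element of {Z1, Z10, Z4} is needed (dropping Z1 leaves P5 open; dropping Z10 leaves P1 open; dropping Z4 leaves P8 open), so no proper subset is valid.
Among all size-3 subsets of the eligible variables, only {Z1, Z10, Z4} blocks every backdoor path, so it is the unique smallest valid adjustment set.

{Z1, Z10, Z4}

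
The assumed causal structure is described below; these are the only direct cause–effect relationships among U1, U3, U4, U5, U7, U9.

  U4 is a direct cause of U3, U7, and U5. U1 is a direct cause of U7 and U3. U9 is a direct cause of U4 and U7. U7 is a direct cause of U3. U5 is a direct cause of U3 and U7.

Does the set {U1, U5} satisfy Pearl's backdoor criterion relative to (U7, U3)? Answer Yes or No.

No

Backdoor paths from U7 to U3 (paths whose first edge points into U7):
  P1: U7 <- U9 -> U4 -> U5 -> U3
  P2: U7 <- U9 -> U4 -> U3
  P3: U7 <- U4 -> U5 -> U3
  P4: U7 <- U4 -> U3
  P5: U7 <- U1 -> U3
  P6: U7 <- U5 <- U4 -> U3
  P7: U7 <- U5 -> U3
Condition 1 (no descendant of U7 in the set): holds — descendants of U7 are {U3}; none are in {U1, U5}.
Condition 2 (every backdoor path blocked by {U1, U5}):
  P1: blocked at chain node U5 ∈ conditioning set.
  P2: open — no interior node is in the conditioning set.
  P3: blocked at chain node U5 ∈ conditioning set.
  P4: open — no interior node is in the conditioning set.
  P5: blocked at fork node U1 ∈ conditioning set.
  P6: blocked at chain node U5 ∈ conditioning set.
  P7: blocked at fork node U5 ∈ conditioning set.
{U1, U5} does not satisfy the backdoor criterion.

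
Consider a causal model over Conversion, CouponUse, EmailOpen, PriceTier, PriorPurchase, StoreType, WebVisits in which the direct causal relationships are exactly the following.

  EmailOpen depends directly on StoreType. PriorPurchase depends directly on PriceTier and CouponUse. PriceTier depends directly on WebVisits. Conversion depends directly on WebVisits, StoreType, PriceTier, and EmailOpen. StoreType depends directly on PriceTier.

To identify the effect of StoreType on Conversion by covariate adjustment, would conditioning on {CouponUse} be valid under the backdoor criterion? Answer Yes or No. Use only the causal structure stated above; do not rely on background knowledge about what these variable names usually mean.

No

Backdoor paths from StoreType to Conversion (paths whose first edge points into StoreType):
  P1: StoreType <- PriceTier <- WebVisits -> Conversion
  P2: StoreType <- PriceTier -> Conversion
Condition 1 (no descendant of StoreType in the set): holds — descendants of StoreType are {Conversion, EmailOpen}; none are in {CouponUse}.
Condition 2 (every backdoor path blocked by {CouponUse}):
  P1: open — no interior node is in the conditioning set.
  P2: open — no interior node is in the conditioning set.
{CouponUse} does not satisfy the backdoor criterion.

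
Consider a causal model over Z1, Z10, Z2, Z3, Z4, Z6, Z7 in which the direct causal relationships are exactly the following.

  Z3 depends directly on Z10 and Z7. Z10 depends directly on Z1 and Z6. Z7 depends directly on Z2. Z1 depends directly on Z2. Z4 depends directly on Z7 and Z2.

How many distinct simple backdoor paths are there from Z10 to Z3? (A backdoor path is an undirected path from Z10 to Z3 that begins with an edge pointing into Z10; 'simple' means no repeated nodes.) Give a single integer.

2

A backdoor path from Z10 to Z3 is any simple undirected path whose first edge points into Z10 (i.e. leaves Z10 via a parent).
Parents of Z10: {Z1, Z6}.
Enumerating:
  P1: Z10 <- Z1 <- Z2 -> Z7 -> Z3
  P2: Z10 <- Z1 <- Z2 -> Z4 <- Z7 -> Z3
That exhausts the simple backdoor paths. Count: 2.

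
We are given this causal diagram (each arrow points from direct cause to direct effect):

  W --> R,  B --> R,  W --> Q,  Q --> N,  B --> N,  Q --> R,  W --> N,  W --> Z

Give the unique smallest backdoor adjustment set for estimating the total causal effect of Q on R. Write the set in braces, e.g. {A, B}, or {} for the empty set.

Variables eligible for adjustment (non-descendants of Q, excluding Q and R): {B, W, Z}.
Backdoor paths from Q to R:
  P1: Q <- W -> R
  P2: Q <- W -> N <- B -> R
The empty set is not sufficient: P1 (Q <- W -> R) has no collider blocking it and no conditioned non-collider, so it is open.
Try {W}:
  P1: blocked at fork node W ∈ conditioning set.
  P2: blocked at fork node W ∈ conditioning set.
{W} contains no descendant of Q and blocks every backdoor path.
No other singleton works — e.g. {B} leaves P1 open — so {W} is the unique smallest valid adjustment set.

{W}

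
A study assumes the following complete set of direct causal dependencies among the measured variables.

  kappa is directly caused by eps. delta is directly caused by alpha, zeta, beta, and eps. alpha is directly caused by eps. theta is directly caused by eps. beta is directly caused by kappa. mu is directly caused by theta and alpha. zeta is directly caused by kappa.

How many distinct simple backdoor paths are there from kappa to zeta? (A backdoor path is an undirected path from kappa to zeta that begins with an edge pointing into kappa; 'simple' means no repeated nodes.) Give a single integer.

A backdoor path from kappa to zeta is any simple undirected path whose first edge points into kappa (i.e. leaves kappa via a parent).
Parents of kappa: {eps}.
Enumerating:
  P1: kappa <- eps -> theta -> mu <- alpha -> delta <- zeta
  P2: kappa <- eps -> alpha -> delta <- zeta
  P3: kappa <- eps -> delta <- zeta
That exhausts the simple backdoor paths. Count: 3.

3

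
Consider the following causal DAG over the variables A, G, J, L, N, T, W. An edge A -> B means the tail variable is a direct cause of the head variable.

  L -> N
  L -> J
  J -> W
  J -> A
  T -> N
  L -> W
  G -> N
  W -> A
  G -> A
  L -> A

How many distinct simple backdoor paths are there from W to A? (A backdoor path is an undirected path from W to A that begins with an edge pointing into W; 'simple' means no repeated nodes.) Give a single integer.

A backdoor path from W to A is any simple undirected path whose first edge points into W (i.e. leaves W via a parent).
Parents of W: {J, L}.
Enumerating:
  P1: W <- L -> J -> A
  P2: W <- L -> N <- G -> A
  P3: W <- L -> A
  P4: W <- J <- L -> N <- G -> A
  P5: W <- J <- L -> A
  P6: W <- J -> A
That exhausts the simple backdoor paths. Count: 6.

6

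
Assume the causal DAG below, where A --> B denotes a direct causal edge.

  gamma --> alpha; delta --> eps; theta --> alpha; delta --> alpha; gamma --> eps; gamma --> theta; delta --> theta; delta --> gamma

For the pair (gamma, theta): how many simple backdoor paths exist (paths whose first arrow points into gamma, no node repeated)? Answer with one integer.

2

A backdoor path from gamma to theta is any simple undirected path whose first edge points into gamma (i.e. leaves gamma via a parent).
Parents of gamma: {delta}.
Enumerating:
  P1: gamma <- delta -> theta
  P2: gamma <- delta -> alpha <- theta
That exhausts the simple backdoor paths. Count: 2.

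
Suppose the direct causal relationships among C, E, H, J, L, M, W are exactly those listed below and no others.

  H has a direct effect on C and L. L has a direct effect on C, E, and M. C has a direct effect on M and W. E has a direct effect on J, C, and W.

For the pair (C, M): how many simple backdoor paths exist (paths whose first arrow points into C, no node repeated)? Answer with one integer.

3

A backdoor path from C to M is any simple undirected path whose first edge points into C (i.e. leaves C via a parent).
Parents of C: {E, H, L}.
Enumerating:
  P1: C <- H -> L -> M
  P2: C <- L -> M
  P3: C <- E <- L -> M
That exhausts the simple backdoor paths. Count: 3.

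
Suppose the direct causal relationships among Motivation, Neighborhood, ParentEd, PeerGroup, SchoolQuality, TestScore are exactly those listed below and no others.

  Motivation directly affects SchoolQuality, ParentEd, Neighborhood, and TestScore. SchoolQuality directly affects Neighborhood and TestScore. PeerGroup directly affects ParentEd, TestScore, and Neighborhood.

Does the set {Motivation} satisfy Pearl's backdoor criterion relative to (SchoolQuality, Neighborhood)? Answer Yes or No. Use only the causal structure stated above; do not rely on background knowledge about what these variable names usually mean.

Yes

Backdoor paths from SchoolQuality to Neighborhood (paths whose first edge points into SchoolQuality):
  P1: SchoolQuality <- Motivation -> ParentEd <- PeerGroup -> Neighborhood
  P2: SchoolQuality <- Motivation -> Neighborhood
  P3: SchoolQuality <- Motivation -> TestScore <- PeerGroup -> Neighborhood
Condition 1 (no descendant of SchoolQuality in the set): holds — descendants of SchoolQuality are {Neighborhood, TestScore}; none are in {Motivation}.
Condition 2 (every backdoor path blocked by {Motivation}):
  P1: blocked at fork node Motivation ∈ conditioning set.
  P2: blocked at fork node Motivation ∈ conditioning set.
  P3: blocked at fork node Motivation ∈ conditioning set.
{Motivation} satisfies the backdoor criterion.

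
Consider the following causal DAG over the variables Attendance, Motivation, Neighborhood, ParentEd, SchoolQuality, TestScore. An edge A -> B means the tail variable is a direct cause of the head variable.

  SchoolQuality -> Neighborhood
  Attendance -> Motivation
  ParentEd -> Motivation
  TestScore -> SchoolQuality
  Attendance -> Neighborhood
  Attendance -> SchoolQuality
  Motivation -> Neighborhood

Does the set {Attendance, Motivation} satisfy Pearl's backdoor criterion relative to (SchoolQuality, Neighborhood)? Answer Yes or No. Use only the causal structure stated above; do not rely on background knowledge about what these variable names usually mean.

Backdoor paths from SchoolQuality to Neighborhood (paths whose first edge points into SchoolQuality):
  P1: SchoolQuality <- Attendance -> Motivation -> Neighborhood
  P2: SchoolQuality <- Attendance -> Neighborhood
Condition 1 (no descendant of SchoolQuality in the set): holds — descendants of SchoolQuality are {Neighborhood}; none are in {Attendance, Motivation}.
Condition 2 (every backdoor path blocked by {Attendance, Motivation}):
  P1: blocked at fork node Attendance ∈ conditioning set.
  P2: blocked at fork node Attendance ∈ conditioning set.
{Attendance, Motivation} satisfies the backdoor criterion.

Yes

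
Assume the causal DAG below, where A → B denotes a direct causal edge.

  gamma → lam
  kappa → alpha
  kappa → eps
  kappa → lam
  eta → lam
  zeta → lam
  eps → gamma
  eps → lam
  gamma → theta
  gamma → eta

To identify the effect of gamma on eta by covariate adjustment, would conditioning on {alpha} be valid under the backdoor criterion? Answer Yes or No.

Yes

Backdoor paths from gamma to eta (paths whose first edge points into gamma):
  P1: gamma <- eps <- kappa -> lam <- eta
  P2: gamma <- eps -> lam <- eta
Condition 1 (no descendant of gamma in the set): holds — descendants of gamma are {eta, lam, theta}; none are in {alpha}.
Condition 2 (every backdoor path blocked by {alpha}):
  P1: blocked at collider lam (neither it nor any descendant is in the conditioning set).
  P2: blocked at collider lam (neither it nor any descendant is in the conditioning set).
{alpha} satisfies the backdoor criterion.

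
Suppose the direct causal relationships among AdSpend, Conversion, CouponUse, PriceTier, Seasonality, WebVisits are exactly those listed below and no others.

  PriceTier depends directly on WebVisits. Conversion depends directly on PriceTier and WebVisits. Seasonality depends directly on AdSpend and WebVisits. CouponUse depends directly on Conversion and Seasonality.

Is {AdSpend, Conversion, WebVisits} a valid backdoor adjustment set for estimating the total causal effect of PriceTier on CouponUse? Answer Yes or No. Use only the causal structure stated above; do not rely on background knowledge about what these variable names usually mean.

No

Backdoor paths from PriceTier to CouponUse (paths whose first edge points into PriceTier):
  P1: PriceTier <- WebVisits -> Seasonality -> CouponUse
  P2: PriceTier <- WebVisits -> Conversion -> CouponUse
Condition 1 (no descendant of PriceTier in the set): FAILS — Conversion is a descendant of PriceTier.
Condition 2 (every backdoor path blocked by {AdSpend, Conversion, WebVisits}):
  P1: blocked at fork node WebVisits ∈ conditioning set.
  P2: blocked at fork node WebVisits ∈ conditioning set.
{AdSpend, Conversion, WebVisits} does not satisfy the backdoor criterion.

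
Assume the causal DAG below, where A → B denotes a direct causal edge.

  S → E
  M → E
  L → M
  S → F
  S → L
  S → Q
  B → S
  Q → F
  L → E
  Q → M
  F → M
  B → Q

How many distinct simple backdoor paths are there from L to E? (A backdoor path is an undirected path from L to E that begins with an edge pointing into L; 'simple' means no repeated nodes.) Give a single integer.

A backdoor path from L to E is any simple undirected path whose first edge points into L (i.e. leaves L via a parent).
Parents of L: {S}.
Enumerating:
  P1: L <- S <- B -> Q -> F -> M -> E
  P2: L <- S <- B -> Q -> M -> E
  P3: L <- S -> Q -> F -> M -> E
  P4: L <- S -> Q -> M -> E
  P5: L <- S -> F <- Q -> M -> E
  P6: L <- S -> F -> M -> E
  P7: L <- S -> E
That exhausts the simple backdoor paths. Count: 7.

7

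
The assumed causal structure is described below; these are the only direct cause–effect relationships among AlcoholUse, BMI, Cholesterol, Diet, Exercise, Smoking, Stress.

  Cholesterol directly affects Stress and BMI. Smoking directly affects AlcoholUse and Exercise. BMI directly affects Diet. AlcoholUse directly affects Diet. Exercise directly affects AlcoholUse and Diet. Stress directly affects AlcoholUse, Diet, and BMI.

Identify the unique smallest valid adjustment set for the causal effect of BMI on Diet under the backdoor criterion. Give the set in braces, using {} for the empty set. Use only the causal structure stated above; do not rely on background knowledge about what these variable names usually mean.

{Stress}

Variables eligible for adjustment (non-descendants of BMI, excluding BMI and Diet): {AlcoholUse, Cholesterol, Exercise, Smoking, Stress}.
Backdoor paths from BMI to Diet:
  P1: BMI <- Cholesterol -> Stress -> AlcoholUse <- Smoking -> Exercise -> Diet
  P2: BMI <- Cholesterol -> Stress -> AlcoholUse <- Exercise -> Diet
  P3: BMI <- Cholesterol -> Stress -> AlcoholUse -> Diet
  P4: BMI <- Cholesterol -> Stress -> Diet
  P5: BMI <- Stress -> AlcoholUse <- Smoking -> Exercise -> Diet
  P6: BMI <- Stress -> AlcoholUse <- Exercise -> Diet
  P7: BMI <- Stress -> AlcoholUse -> Diet
  P8: BMI <- Stress -> Diet
The empty set is not sufficient: P3 (BMI <- Cholesterol -> Stress -> AlcoholUse -> Diet) has no collider blocking it and no conditioned non-collider, so it is open.
Try {Stress}:
  P1: blocked at chain node Stress ∈ conditioning set.
  P2: blocked at chain node Stress ∈ conditioning set.
  P3: blocked at chain node Stress ∈ conditioning set.
  P4: blocked at chain node Stress ∈ conditioning set.
  P5: blocked at fork node Stress ∈ conditioning set.
  P6: blocked at fork node Stress ∈ conditioning set.
  P7: blocked at fork node Stress ∈ conditioning set.
  P8: blocked at fork node Stress ∈ conditioning set.
{Stress} contains no descendant of BMI and blocks every backdoor path.
No other singleton works — e.g. {Cholesterol} leaves P7 open — so {Stress} is the unique smallest valid adjustment set.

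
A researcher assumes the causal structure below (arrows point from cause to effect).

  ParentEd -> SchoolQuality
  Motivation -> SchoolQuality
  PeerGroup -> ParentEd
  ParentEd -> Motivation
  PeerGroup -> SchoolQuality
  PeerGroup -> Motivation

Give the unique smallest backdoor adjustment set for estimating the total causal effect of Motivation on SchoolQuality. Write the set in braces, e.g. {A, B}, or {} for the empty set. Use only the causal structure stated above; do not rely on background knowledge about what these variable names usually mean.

{ParentEd, PeerGroup}

Variables eligible for adjustment (non-descendants of Motivation, excluding Motivation and SchoolQuality): {ParentEd, PeerGroup}.
Backdoor paths from Motivation to SchoolQuality:
  P1: Motivation <- PeerGroup -> ParentEd -> SchoolQuality
  P2: Motivation <- PeerGroup -> SchoolQuality
  P3: Motivation <- ParentEd <- PeerGroup -> SchoolQuality
  P4: Motivation <- ParentEd -> SchoolQuality
The empty set is not sufficient: P1 (Motivation <- PeerGroup -> ParentEd -> SchoolQuality) has no collider blocking it and no conditioned non-collider, so it is open.
Try {ParentEd, PeerGroup}:
  P1: blocked at fork node PeerGroup ∈ conditioning set.
  P2: blocked at fork node PeerGroup ∈ conditioning set.
  P3: blocked at chain node ParentEd ∈ conditioning set.
  P4: blocked at fork node ParentEd ∈ conditioning set.
{ParentEd, PeerGroup} contains no descendant of Motivation and blocks every backdoor path.
Every element of {ParentEd, PeerGroup} is needed (dropping ParentEd leaves P4 open; dropping PeerGroup leaves P2 open), so no proper subset is valid.
Among all size-2 subsets of the eligible variables, only {ParentEd, PeerGroup} blocks every backdoor path, so it is the unique smallest valid adjustment set.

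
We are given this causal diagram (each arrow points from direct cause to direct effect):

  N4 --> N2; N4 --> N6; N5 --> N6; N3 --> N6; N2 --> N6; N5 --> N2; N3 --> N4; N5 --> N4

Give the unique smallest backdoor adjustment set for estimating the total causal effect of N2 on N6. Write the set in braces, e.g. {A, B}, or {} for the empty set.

Variables eligible for adjustment (non-descendants of N2, excluding N2 and N6): {N3, N4, N5}.
Backdoor paths from N2 to N6:
  P1: N2 <- N5 -> N4 <- N3 -> N6
  P2: N2 <- N5 -> N4 -> N6
  P3: N2 <- N5 -> N6
  P4: N2 <- N4 <- N3 -> N6
  P5: N2 <- N4 <- N5 -> N6
  P6: N2 <- N4 -> N6
The empty set is not sufficient: P2 (N2 <- N5 -> N4 -> N6) has no collider blocking it and no conditioned non-collider, so it is open.
Try {N4, N5}:
  P1: blocked at fork node N5 ∈ conditioning set.
  P2: blocked at fork node N5 ∈ conditioning set.
  P3: blocked at fork node N5 ∈ conditioning set.
  P4: blocked at chain node N4 ∈ conditioning set.
  P5: blocked at chain node N4 ∈ conditioning set.
  P6: blocked at fork node N4 ∈ conditioning set.
{N4, N5} contains no descendant of N2 and blocks every backdoor path.
Every element of {N4, N5} is needed (dropping N4 leaves P4 open; dropping N5 leaves P1 open), so no proper subset is valid.
Among all size-2 subsets of the eligible variables, only {N4, N5} blocks every backdoor path, so it is the unique smallest valid adjustment set.

{N4, N5}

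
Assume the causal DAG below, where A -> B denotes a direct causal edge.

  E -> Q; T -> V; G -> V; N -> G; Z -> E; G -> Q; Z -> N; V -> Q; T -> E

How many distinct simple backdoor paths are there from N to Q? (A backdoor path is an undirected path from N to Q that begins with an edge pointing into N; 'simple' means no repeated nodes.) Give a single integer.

3

A backdoor path from N to Q is any simple undirected path whose first edge points into N (i.e. leaves N via a parent).
Parents of N: {Z}.
Enumerating:
  P1: N <- Z -> E <- T -> V <- G -> Q
  P2: N <- Z -> E <- T -> V -> Q
  P3: N <- Z -> E -> Q
That exhausts the simple backdoor paths. Count: 3.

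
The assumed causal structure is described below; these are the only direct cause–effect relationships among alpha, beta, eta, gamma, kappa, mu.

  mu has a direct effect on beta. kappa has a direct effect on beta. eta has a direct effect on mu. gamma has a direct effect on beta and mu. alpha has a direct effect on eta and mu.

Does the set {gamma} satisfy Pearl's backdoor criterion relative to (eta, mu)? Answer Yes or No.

No

Backdoor paths from eta to mu (paths whose first edge points into eta):
  P1: eta <- alpha -> mu
Condition 1 (no descendant of eta in the set): holds — descendants of eta are {beta, mu}; none are in {gamma}.
Condition 2 (every backdoor path blocked by {gamma}):
  P1: open — no interior node is in the conditioning set.
{gamma} does not satisfy the backdoor criterion.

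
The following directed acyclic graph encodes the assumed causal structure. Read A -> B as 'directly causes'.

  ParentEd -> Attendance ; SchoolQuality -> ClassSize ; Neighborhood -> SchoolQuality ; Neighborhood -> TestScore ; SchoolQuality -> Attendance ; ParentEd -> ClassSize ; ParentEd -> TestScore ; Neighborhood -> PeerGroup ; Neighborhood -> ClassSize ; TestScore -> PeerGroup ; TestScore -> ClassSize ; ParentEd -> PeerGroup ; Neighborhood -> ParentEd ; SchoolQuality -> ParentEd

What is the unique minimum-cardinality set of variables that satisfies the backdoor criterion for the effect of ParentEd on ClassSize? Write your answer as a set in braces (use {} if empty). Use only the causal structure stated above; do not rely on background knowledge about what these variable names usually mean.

{Neighborhood, SchoolQuality}

Variables eligible for adjustment (non-descendants of ParentEd, excluding ParentEd and ClassSize): {Neighborhood, SchoolQuality}.
Backdoor paths from ParentEd to ClassSize:
  P1: ParentEd <- Neighborhood -> SchoolQuality -> ClassSize
  P2: ParentEd <- Neighborhood -> TestScore -> ClassSize
  P3: ParentEd <- Neighborhood -> ClassSize
  P4: ParentEd <- Neighborhood -> PeerGroup <- TestScore -> ClassSize
  P5: ParentEd <- SchoolQuality <- Neighborhood -> TestScore -> ClassSize
  P6: ParentEd <- SchoolQuality <- Neighborhood -> ClassSize
  P7: ParentEd <- SchoolQuality <- Neighborhood -> PeerGroup <- TestScore -> ClassSize
  P8: ParentEd <- SchoolQuality -> ClassSize
The empty set is not sufficient: P1 (ParentEd <- Neighborhood -> SchoolQuality -> ClassSize) has no collider blocking it and no conditioned non-collider, so it is open.
Try {Neighborhood, SchoolQuality}:
  P1: blocked at fork node Neighborhood ∈ conditioning set.
  P2: blocked at fork node Neighborhood ∈ conditioning set.
  P3: blocked at fork node Neighborhood ∈ conditioning set.
  P4: blocked at fork node Neighborhood ∈ conditioning set.
  P5: blocked at chain node SchoolQuality ∈ conditioning set.
  P6: blocked at chain node SchoolQuality ∈ conditioning set.
  P7: blocked at chain node SchoolQuality ∈ conditioning set.
  P8: blocked at fork node SchoolQuality ∈ conditioning set.
{Neighborhood, SchoolQuality} contains no descendant of ParentEd and blocks every backdoor path.
Every element of {Neighborhood, SchoolQuality} is needed (dropping Neighborhood leaves P2 open; dropping SchoolQuality leaves P8 open), so no proper subset is valid.
Among all size-2 subsets of the eligible variables, only {Neighborhood, SchoolQuality} blocks every backdoor path, so it is the unique smallest valid adjustment set.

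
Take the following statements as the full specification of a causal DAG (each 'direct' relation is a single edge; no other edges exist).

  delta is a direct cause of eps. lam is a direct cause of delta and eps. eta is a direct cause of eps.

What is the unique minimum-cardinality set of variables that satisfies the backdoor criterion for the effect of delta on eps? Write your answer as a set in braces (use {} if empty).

{lam}

Variables eligible for adjustment (non-descendants of delta, excluding delta and eps): {eta, lam}.
Backdoor paths from delta to eps:
  P1: delta <- lam -> eps
The empty set is not sufficient: P1 (delta <- lam -> eps) has no collider blocking it and no conditioned non-collider, so it is open.
Try {lam}:
  P1: blocked at fork node lam ∈ conditioning set.
{lam} contains no descendant of delta and blocks every backdoor path.
No other singleton works — e.g. {eta} leaves P1 open — so {lam} is the unique smallest valid adjustment set.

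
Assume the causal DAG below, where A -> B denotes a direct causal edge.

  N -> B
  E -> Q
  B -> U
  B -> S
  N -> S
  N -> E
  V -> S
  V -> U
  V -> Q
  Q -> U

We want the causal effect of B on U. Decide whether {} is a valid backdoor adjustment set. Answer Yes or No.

No

Backdoor paths from B to U (paths whose first edge points into B):
  P1: B <- N -> E -> Q <- V -> U
  P2: B <- N -> E -> Q -> U
  P3: B <- N -> S <- V -> Q -> U
  P4: B <- N -> S <- V -> U
Condition 1 (no descendant of B in the set): holds — descendants of B are {S, U}; none are in {}.
Condition 2 (every backdoor path blocked by {}):
  P1: blocked at collider Q (neither it nor any descendant is in the conditioning set).
  P2: open — no interior node is in the conditioning set.
  P3: blocked at collider S (neither it nor any descendant is in the conditioning set).
  P4: blocked at collider S (neither it nor any descendant is in the conditioning set).
{} does not satisfy the backdoor criterion.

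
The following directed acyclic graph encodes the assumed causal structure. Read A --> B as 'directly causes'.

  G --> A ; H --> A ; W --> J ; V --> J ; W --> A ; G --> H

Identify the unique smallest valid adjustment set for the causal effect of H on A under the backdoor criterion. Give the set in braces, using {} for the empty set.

{G}

Variables eligible for adjustment (non-descendants of H, excluding H and A): {G, J, V, W}.
Backdoor paths from H to A:
  P1: H <- G -> A
The empty set is not sufficient: P1 (H <- G -> A) has no collider blocking it and no conditioned non-collider, so it is open.
Try {G}:
  P1: blocked at fork node G ∈ conditioning set.
{G} contains no descendant of H and blocks every backdoor path.
No other singleton works — e.g. {W} leaves P1 open — so {G} is the unique smallest valid adjustment set.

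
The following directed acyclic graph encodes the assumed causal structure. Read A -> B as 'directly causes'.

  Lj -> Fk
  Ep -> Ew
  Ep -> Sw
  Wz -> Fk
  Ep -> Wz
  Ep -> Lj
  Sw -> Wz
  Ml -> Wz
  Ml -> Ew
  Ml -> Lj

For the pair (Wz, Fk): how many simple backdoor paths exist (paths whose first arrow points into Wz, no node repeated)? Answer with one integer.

6

A backdoor path from Wz to Fk is any simple undirected path whose first edge points into Wz (i.e. leaves Wz via a parent).
Parents of Wz: {Ep, Ml, Sw}.
Enumerating:
  P1: Wz <- Ep -> Lj -> Fk
  P2: Wz <- Ep -> Ew <- Ml -> Lj -> Fk
  P3: Wz <- Ml -> Lj -> Fk
  P4: Wz <- Ml -> Ew <- Ep -> Lj -> Fk
  P5: Wz <- Sw <- Ep -> Lj -> Fk
  P6: Wz <- Sw <- Ep -> Ew <- Ml -> Lj -> Fk
That exhausts the simple backdoor paths. Count: 6.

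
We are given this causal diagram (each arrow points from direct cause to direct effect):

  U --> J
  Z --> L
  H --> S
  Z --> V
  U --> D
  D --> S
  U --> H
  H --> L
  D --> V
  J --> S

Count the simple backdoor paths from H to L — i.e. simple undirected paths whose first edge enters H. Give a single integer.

A backdoor path from H to L is any simple undirected path whose first edge points into H (i.e. leaves H via a parent).
Parents of H: {U}.
Enumerating:
  P1: H <- U -> J -> S <- D -> V <- Z -> L
  P2: H <- U -> D -> V <- Z -> L
That exhausts the simple backdoor paths. Count: 2.

2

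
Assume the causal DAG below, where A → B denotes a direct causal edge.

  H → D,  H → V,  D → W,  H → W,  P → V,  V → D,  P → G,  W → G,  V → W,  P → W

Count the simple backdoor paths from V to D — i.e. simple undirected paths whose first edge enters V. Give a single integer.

A backdoor path from V to D is any simple undirected path whose first edge points into V (i.e. leaves V via a parent).
Parents of V: {H, P}.
Enumerating:
  P1: V <- H -> D
  P2: V <- H -> W <- D
  P3: V <- P -> W <- H -> D
  P4: V <- P -> W <- D
  P5: V <- P -> G <- W <- H -> D
  P6: V <- P -> G <- W <- D
That exhausts the simple backdoor paths. Count: 6.

6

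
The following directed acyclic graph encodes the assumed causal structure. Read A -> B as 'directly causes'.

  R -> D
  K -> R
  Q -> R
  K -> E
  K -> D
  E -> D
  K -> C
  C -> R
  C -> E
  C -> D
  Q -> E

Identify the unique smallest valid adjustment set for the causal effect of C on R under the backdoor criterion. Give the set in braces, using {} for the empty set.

Variables eligible for adjustment (non-descendants of C, excluding C and R): {K, Q}.
Backdoor paths from C to R:
  P1: C <- K -> E <- Q -> R
  P2: C <- K -> E -> D <- R
  P3: C <- K -> R
  P4: C <- K -> D <- E <- Q -> R
  P5: C <- K -> D <- R
The empty set is not sufficient: P3 (C <- K -> R) has no collider blocking it and no conditioned non-collider, so it is open.
Try {K}:
  P1: blocked at fork node K ∈ conditioning set.
  P2: blocked at fork node K ∈ conditioning set.
  P3: blocked at fork node K ∈ conditioning set.
  P4: blocked at fork node K ∈ conditioning set.
  P5: blocked at fork node K ∈ conditioning set.
{K} contains no descendant of C and blocks every backdoor path.
No other singleton works — e.g. {Q} leaves P3 open — so {K} is the unique smallest valid adjustment set.

{K}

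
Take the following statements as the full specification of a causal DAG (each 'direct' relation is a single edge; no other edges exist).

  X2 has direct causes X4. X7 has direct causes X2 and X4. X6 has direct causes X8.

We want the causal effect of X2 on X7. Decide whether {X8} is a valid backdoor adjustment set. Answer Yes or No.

No

Backdoor paths from X2 to X7 (paths whose first edge points into X2):
  P1: X2 <- X4 -> X7
Condition 1 (no descendant of X2 in the set): holds — descendants of X2 are {X7}; none are in {X8}.
Condition 2 (every backdoor path blocked by {X8}):
  P1: open — no interior node is in the conditioning set.
{X8} does not satisfy the backdoor criterion.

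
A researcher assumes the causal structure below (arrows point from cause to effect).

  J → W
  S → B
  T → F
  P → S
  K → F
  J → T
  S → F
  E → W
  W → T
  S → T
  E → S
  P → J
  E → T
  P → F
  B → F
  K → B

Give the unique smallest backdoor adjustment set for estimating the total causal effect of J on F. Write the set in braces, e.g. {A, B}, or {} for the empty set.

{P}

Variables eligible for adjustment (non-descendants of J, excluding J and F): {B, E, K, P, S}.
Backdoor paths from J to F:
  P1: J <- P -> S <- E -> W -> T -> F
  P2: J <- P -> S <- E -> T -> F
  P3: J <- P -> S -> T -> F
  P4: J <- P -> S -> B <- K -> F
  P5: J <- P -> S -> B -> F
  P6: J <- P -> S -> F
  P7: J <- P -> F
The empty set is not sufficient: P3 (J <- P -> S -> T -> F) has no collider blocking it and no conditioned non-collider, so it is open.
Try {P}:
  P1: blocked at fork node P ∈ conditioning set.
  P2: blocked at fork node P ∈ conditioning set.
  P3: blocked at fork node P ∈ conditioning set.
  P4: blocked at fork node P ∈ conditioning set.
  P5: blocked at fork node P ∈ conditioning set.
  P6: blocked at fork node P ∈ conditioning set.
  P7: blocked at fork node P ∈ conditioning set.
{P} contains no descendant of J and blocks every backdoor path.
No other singleton works — e.g. {E} leaves P3 open — so {P} is the unique smallest valid adjustment set.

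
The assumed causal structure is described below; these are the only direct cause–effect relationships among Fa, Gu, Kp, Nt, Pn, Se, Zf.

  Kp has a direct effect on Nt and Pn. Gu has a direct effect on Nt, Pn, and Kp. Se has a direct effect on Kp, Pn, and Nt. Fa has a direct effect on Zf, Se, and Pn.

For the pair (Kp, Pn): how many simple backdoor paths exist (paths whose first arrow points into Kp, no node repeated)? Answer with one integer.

A backdoor path from Kp to Pn is any simple undirected path whose first edge points into Kp (i.e. leaves Kp via a parent).
Parents of Kp: {Gu, Se}.
Enumerating:
  P1: Kp <- Gu -> Nt <- Se <- Fa -> Pn
  P2: Kp <- Gu -> Nt <- Se -> Pn
  P3: Kp <- Gu -> Pn
  P4: Kp <- Se <- Fa -> Pn
  P5: Kp <- Se -> Nt <- Gu -> Pn
  P6: Kp <- Se -> Pn
That exhausts the simple backdoor paths. Count: 6.

6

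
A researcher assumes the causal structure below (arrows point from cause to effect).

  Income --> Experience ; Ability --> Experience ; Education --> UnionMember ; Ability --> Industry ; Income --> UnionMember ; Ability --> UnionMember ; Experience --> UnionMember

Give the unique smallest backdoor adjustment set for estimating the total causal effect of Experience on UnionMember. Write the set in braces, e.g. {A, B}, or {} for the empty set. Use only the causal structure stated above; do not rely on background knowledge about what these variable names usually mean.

{Ability, Income}

Variables eligible for adjustment (non-descendants of Experience, excluding Experience and UnionMember): {Ability, Education, Income, Industry}.
Backdoor paths from Experience to UnionMember:
  P1: Experience <- Ability -> UnionMember
  P2: Experience <- Income -> UnionMember
The empty set is not sufficient: P1 (Experience <- Ability -> UnionMember) has no collider blocking it and no conditioned non-collider, so it is open.
Try {Ability, Income}:
  P1: blocked at fork node Ability ∈ conditioning set.
  P2: blocked at fork node Income ∈ conditioning set.
{Ability, Income} contains no descendant of Experience and blocks every backdoor path.
Every element of {Ability, Income} is needed (dropping Ability leaves P1 open; dropping Income leaves P2 open), so no proper subset is valid.
Among all size-2 subsets of the eligible variables, only {Ability, Income} blocks every backdoor path, so it is the unique smallest valid adjustment set.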